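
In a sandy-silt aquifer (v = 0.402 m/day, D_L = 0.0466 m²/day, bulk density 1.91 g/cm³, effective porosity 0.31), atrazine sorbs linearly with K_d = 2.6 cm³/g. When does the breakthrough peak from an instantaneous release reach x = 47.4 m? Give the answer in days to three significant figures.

2000 days

Retardation factor R = 1 + ρ_b·K_d/n = 1 + 1.91 × 2.6/0.31 = 17.02.
Sorption retards both mechanisms: v_R = v/R = 0.02362 m/day, D_R = D/R = 0.002738 m²/day.
Peak time from v_R²t² + 2D_R t − x² = 0: t = (√(D_R² + v_R²x²) − D_R)/v_R².
√(D_R² + v_R²x²) = √(0.002738² + 0.02362² × 47.4²) = 1.120; v_R² = 0.0005579.
t = (1.120 − 0.002738)/0.0005579 = 2000 days.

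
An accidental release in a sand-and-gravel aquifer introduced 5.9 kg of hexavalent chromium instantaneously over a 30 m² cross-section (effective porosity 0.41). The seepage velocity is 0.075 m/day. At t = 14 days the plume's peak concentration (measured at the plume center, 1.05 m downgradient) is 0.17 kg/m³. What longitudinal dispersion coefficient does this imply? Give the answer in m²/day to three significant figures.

At the plume center C_max = M/(n_e·A·√(4πDt)), so D = M²/(4πt·(n_e·A·C_max)²).
n_e·A·C_max = 0.41 × 30 × 0.17 = 2.091 kg/m.
D = 5.9²/(4π × 14 × 2.091²) = 0.0453 m²/day.

0.0453 m²/day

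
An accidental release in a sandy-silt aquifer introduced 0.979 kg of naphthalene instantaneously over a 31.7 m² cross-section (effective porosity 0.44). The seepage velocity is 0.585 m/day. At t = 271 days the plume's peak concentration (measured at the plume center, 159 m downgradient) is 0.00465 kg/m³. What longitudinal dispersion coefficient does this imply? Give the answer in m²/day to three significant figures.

0.0669 m²/day

At the plume center C_max = M/(n_e·A·√(4πDt)), so D = M²/(4πt·(n_e·A·C_max)²).
n_e·A·C_max = 0.44 × 31.7 × 0.00465 = 0.06486 kg/m.
D = 0.979²/(4π × 271 × 0.06486²) = 0.0669 m²/day.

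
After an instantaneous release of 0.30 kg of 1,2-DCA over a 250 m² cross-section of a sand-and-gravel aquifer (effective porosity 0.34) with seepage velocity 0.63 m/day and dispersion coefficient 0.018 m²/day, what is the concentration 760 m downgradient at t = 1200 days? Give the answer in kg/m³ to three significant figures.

0.000178 kg/m³

For an instantaneous plane source, C(x,t) = M/(n_e·A·√(4πDt)) · exp(−(x−vt)²/(4Dt)), with n_e·A the pore (flow) area.
Plume center vt = 0.63 × 1200 = 756 m, so the well at 760 m is 4 m downgradient of the peak.
√(4πDt) = 16.48 m, giving peak height M/(n_e·A·√(4πDt)) = 0.30/(0.34 × 250 × 16.48) = 0.0002142 kg/m³.
(x−vt)²/(4Dt) = (4)²/(4 × 0.018 × 1200) = 0.1852; exp(−0.1852) = 0.8309.
C = 0.0002142 × 0.8309 = 0.000178 kg/m³.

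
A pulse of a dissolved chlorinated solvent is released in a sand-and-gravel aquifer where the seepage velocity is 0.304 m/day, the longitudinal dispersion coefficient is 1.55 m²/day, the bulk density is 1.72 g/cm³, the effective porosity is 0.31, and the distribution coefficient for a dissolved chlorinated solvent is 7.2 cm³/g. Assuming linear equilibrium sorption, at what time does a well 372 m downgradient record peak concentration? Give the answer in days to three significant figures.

49400 days

Retardation factor R = 1 + ρ_b·K_d/n = 1 + 1.72 × 7.2/0.31 = 40.95.
Sorption retards both mechanisms: v_R = v/R = 0.007424 m/day, D_R = D/R = 0.03785 m²/day.
Peak time from v_R²t² + 2D_R t − x² = 0: t = (√(D_R² + v_R²x²) − D_R)/v_R².
√(D_R² + v_R²x²) = √(0.03785² + 0.007424² × 372²) = 2.762; v_R² = 5.512e-05.
t = (2.762 − 0.03785)/5.512e-05 = 49400 days.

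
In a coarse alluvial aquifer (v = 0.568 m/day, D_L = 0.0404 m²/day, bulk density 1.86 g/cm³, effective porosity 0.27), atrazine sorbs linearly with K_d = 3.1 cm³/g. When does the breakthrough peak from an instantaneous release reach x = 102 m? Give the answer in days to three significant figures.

4010 days

Retardation factor R = 1 + ρ_b·K_d/n = 1 + 1.86 × 3.1/0.27 = 22.36.
Sorption retards both mechanisms: v_R = v/R = 0.02540 m/day, D_R = D/R = 0.001807 m²/day.
Peak time from v_R²t² + 2D_R t − x² = 0: t = (√(D_R² + v_R²x²) − D_R)/v_R².
√(D_R² + v_R²x²) = √(0.001807² + 0.02540² × 102²) = 2.591; v_R² = 0.0006452.
t = (2.591 − 0.001807)/0.0006452 = 4010 days.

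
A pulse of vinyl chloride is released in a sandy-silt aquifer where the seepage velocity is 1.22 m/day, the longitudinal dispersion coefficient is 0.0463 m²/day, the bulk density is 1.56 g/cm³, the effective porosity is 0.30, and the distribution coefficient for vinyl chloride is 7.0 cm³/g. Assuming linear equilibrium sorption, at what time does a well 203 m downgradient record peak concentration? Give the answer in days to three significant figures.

6220 days

Retardation factor R = 1 + ρ_b·K_d/n = 1 + 1.56 × 7.0/0.30 = 37.40.
Sorption retards both mechanisms: v_R = v/R = 0.03262 m/day, D_R = D/R = 0.001238 m²/day.
Peak time from v_R²t² + 2D_R t − x² = 0: t = (√(D_R² + v_R²x²) − D_R)/v_R².
√(D_R² + v_R²x²) = √(0.001238² + 0.03262² × 203²) = 6.622; v_R² = 0.001064.
t = (6.622 − 0.001238)/0.001064 = 6220 days.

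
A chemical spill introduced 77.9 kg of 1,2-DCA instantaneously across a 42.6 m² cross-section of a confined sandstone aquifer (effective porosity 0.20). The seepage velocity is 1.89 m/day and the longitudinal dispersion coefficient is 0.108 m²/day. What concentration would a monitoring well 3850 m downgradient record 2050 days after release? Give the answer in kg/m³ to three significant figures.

For an instantaneous plane source, C(x,t) = M/(n_e·A·√(4πDt)) · exp(−(x−vt)²/(4Dt)), with n_e·A the pore (flow) area.
Plume center vt = 1.89 × 2050 = 3874.5 m, so the well at 3850 m is 24.5 m upgradient of the peak.
√(4πDt) = 52.75 m, giving peak height M/(n_e·A·√(4πDt)) = 77.9/(0.20 × 42.6 × 52.75) = 0.1733 kg/m³.
(x−vt)²/(4Dt) = (-24.5)²/(4 × 0.108 × 2050) = 0.6778; exp(−0.6778) = 0.5077.
C = 0.1733 × 0.5077 = 0.0880 kg/m³.

0.0880 kg/m³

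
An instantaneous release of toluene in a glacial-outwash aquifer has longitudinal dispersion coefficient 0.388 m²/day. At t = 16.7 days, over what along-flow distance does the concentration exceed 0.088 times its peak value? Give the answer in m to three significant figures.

15.9 m

The plume is Gaussian with σ = √(2Dt) = √(2 × 0.388 × 16.7) = 3.600 m.
C/C_peak = exp(−Δx²/(2σ²)) = 0.088 ⇒ Δx = σ·√(−2 ln 0.088) = 3.600 × 2.205 = 7.938 m.
Width = 2Δx = 15.9 m.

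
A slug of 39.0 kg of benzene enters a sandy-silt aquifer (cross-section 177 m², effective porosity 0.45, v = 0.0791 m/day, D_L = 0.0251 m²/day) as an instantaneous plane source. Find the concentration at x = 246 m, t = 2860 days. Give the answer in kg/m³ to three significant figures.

For an instantaneous plane source, C(x,t) = M/(n_e·A·√(4πDt)) · exp(−(x−vt)²/(4Dt)), with n_e·A the pore (flow) area.
Plume center vt = 0.0791 × 2860 = 226.226 m, so the well at 246 m is 19.774 m downgradient of the peak.
√(4πDt) = 30.03 m, giving peak height M/(n_e·A·√(4πDt)) = 39.0/(0.45 × 177 × 30.03) = 0.01631 kg/m³.
(x−vt)²/(4Dt) = (19.774)²/(4 × 0.0251 × 2860) = 1.362; exp(−1.362) = 0.2561.
C = 0.01631 × 0.2561 = 0.00418 kg/m³.

0.00418 kg/m³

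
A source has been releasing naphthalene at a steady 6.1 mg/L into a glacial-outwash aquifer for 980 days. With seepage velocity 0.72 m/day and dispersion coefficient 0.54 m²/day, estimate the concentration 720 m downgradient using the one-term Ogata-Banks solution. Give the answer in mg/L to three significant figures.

2.01 mg/L

For a continuous step input, C/C₀ ≈ ½·erfc((x−vt)/(2√(Dt))).
vt = 0.72 × 980 = 705.6 m and 2√(Dt) = 2√(0.54 × 980) = 46.01 m.
Argument (x−vt)/(2√(Dt)) = (720 − 705.6)/46.01 = 0.3130; ½·erfc(0.3130) = 0.3290.
C = 6.1 × 0.3290 = 2.01 mg/L.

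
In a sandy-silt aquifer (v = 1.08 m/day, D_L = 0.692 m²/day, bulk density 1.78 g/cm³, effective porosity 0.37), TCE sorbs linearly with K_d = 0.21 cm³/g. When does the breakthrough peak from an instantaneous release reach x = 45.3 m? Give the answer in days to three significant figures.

Retardation factor R = 1 + ρ_b·K_d/n = 1 + 1.78 × 0.21/0.37 = 2.010.
Sorption retards both mechanisms: v_R = v/R = 0.5373 m/day, D_R = D/R = 0.3443 m²/day.
Peak time from v_R²t² + 2D_R t − x² = 0: t = (√(D_R² + v_R²x²) − D_R)/v_R².
√(D_R² + v_R²x²) = √(0.3443² + 0.5373² × 45.3²) = 24.34; v_R² = 0.2887.
t = (24.34 − 0.3443)/0.2887 = 83.1 days.

83.1 days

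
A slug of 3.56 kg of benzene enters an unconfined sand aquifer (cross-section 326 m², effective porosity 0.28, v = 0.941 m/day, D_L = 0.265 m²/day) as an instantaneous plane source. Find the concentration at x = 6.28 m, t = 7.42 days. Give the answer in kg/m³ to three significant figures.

0.00737 kg/m³

For an instantaneous plane source, C(x,t) = M/(n_e·A·√(4πDt)) · exp(−(x−vt)²/(4Dt)), with n_e·A the pore (flow) area.
Plume center vt = 0.941 × 7.42 = 6.98222 m, so the well at 6.28 m is 0.70222 m upgradient of the peak.
√(4πDt) = 4.971 m, giving peak height M/(n_e·A·√(4πDt)) = 3.56/(0.28 × 326 × 4.971) = 0.007846 kg/m³.
(x−vt)²/(4Dt) = (-0.70222)²/(4 × 0.265 × 7.42) = 0.06270; exp(−0.06270) = 0.9392.
C = 0.007846 × 0.9392 = 0.00737 kg/m³.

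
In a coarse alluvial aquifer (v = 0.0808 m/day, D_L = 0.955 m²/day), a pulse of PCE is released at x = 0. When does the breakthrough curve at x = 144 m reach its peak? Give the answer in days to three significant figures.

1640 days

For the 1D instantaneous-source solution, setting ∂C/∂t = 0 at fixed x gives v²t² + 2Dt − x² = 0, so t = (√(D² + v²x²) − D)/v².
√(D² + v²x²) = √(0.955² + 0.0808² × 144²) = 11.67; v² = 0.00652864.
t = (11.67 − 0.955)/0.00652864 = 1640 days (vs. the pure-advection estimate x/v = 1780 d).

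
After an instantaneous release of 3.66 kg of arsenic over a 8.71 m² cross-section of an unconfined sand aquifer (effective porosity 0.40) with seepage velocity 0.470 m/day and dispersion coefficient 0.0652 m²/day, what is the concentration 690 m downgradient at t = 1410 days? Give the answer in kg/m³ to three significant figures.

0.00407 kg/m³

For an instantaneous plane source, C(x,t) = M/(n_e·A·√(4πDt)) · exp(−(x−vt)²/(4Dt)), with n_e·A the pore (flow) area.
Plume center vt = 0.470 × 1410 = 662.7 m, so the well at 690 m is 27.3 m downgradient of the peak.
√(4πDt) = 33.99 m, giving peak height M/(n_e·A·√(4πDt)) = 3.66/(0.40 × 8.71 × 33.99) = 0.03091 kg/m³.
(x−vt)²/(4Dt) = (27.3)²/(4 × 0.0652 × 1410) = 2.027; exp(−2.027) = 0.1317.
C = 0.03091 × 0.1317 = 0.00407 kg/m³.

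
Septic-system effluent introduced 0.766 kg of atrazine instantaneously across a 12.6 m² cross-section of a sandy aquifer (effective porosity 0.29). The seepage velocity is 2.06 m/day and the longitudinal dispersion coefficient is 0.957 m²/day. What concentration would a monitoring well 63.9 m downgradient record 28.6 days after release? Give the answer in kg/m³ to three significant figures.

For an instantaneous plane source, C(x,t) = M/(n_e·A·√(4πDt)) · exp(−(x−vt)²/(4Dt)), with n_e·A the pore (flow) area.
Plume center vt = 2.06 × 28.6 = 58.916 m, so the well at 63.9 m is 4.984 m downgradient of the peak.
√(4πDt) = 18.55 m, giving peak height M/(n_e·A·√(4πDt)) = 0.766/(0.29 × 12.6 × 18.55) = 0.01130 kg/m³.
(x−vt)²/(4Dt) = (4.984)²/(4 × 0.957 × 28.6) = 0.2269; exp(−0.2269) = 0.7970.
C = 0.01130 × 0.7970 = 0.00901 kg/m³.

0.00901 kg/m³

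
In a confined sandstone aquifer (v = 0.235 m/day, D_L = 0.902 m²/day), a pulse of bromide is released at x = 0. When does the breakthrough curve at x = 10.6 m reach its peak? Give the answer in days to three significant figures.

31.6 days

For the 1D instantaneous-source solution, setting ∂C/∂t = 0 at fixed x gives v²t² + 2Dt − x² = 0, so t = (√(D² + v²x²) − D)/v².
√(D² + v²x²) = √(0.902² + 0.235² × 10.6²) = 2.649; v² = 0.055225.
t = (2.649 − 0.902)/0.055225 = 31.6 days (vs. the pure-advection estimate x/v = 45.1 d).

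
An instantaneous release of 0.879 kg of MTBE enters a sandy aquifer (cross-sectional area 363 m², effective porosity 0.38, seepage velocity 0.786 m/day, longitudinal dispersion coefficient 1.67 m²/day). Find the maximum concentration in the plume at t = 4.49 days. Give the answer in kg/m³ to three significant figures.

The peak of an instantaneous 1D plume sits at x = vt; there the Gaussian factor is 1 and C_max = M/(n_e·A·√(4πDt)), where n_e·A is the pore area the mass is dissolved in.
√(4πDt) = √(4π × 1.67 × 4.49) = 9.707 m, so C_max = 0.879/(0.38 × 363 × 9.707) = 0.000656 kg/m³.

0.000656 kg/m³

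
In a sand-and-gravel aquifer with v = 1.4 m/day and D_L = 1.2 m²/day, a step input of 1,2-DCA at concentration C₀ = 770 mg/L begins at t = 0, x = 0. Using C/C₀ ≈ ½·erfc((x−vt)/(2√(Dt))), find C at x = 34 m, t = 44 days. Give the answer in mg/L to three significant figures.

767 mg/L

For a continuous step input, C/C₀ ≈ ½·erfc((x−vt)/(2√(Dt))).
vt = 1.4 × 44 = 61.6 m and 2√(Dt) = 2√(1.2 × 44) = 14.53 m.
Argument (x−vt)/(2√(Dt)) = (34 − 61.6)/14.53 = -1.900; ½·erfc(-1.900) = 0.9964.
C = 770 × 0.9964 = 767 mg/L.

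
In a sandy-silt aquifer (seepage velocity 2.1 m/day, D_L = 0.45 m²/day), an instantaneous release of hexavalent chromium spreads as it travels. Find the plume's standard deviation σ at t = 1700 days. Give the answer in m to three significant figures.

39.1 m

Dispersive spreading gives a Gaussian with σ² = 2Dt; advection only shifts the center.
σ = √(2 × 0.45 × 1700) = 39.1 m.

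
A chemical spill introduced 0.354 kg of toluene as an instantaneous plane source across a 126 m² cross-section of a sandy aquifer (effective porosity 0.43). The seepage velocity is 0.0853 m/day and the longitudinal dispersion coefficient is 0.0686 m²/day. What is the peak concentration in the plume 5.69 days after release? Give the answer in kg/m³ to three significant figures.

The peak of an instantaneous 1D plume sits at x = vt; there the Gaussian factor is 1 and C_max = M/(n_e·A·√(4πDt)), where n_e·A is the pore area the mass is dissolved in.
√(4πDt) = √(4π × 0.0686 × 5.69) = 2.215 m, so C_max = 0.354/(0.43 × 126 × 2.215) = 0.00295 kg/m³.

0.00295 kg/m³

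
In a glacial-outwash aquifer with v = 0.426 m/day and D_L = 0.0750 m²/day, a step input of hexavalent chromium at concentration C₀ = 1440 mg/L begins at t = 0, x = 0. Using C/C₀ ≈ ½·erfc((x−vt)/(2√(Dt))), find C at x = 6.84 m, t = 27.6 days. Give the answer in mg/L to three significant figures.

For a continuous step input, C/C₀ ≈ ½·erfc((x−vt)/(2√(Dt))).
vt = 0.426 × 27.6 = 11.7576 m and 2√(Dt) = 2√(0.0750 × 27.6) = 2.877 m.
Argument (x−vt)/(2√(Dt)) = (6.84 − 11.7576)/2.877 = -1.709; ½·erfc(-1.709) = 0.9922.
C = 1440 × 0.9922 = 1430 mg/L.

1430 mg/L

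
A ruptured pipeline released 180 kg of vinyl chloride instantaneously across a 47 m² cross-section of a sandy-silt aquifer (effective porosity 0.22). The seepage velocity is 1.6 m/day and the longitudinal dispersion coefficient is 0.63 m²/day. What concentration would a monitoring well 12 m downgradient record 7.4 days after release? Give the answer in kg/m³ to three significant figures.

For an instantaneous plane source, C(x,t) = M/(n_e·A·√(4πDt)) · exp(−(x−vt)²/(4Dt)), with n_e·A the pore (flow) area.
Plume center vt = 1.6 × 7.4 = 11.84 m, so the well at 12 m is 0.16 m downgradient of the peak.
√(4πDt) = 7.654 m, giving peak height M/(n_e·A·√(4πDt)) = 180/(0.22 × 47 × 7.654) = 2.274 kg/m³.
(x−vt)²/(4Dt) = (0.16)²/(4 × 0.63 × 7.4) = 0.001373; exp(−0.001373) = 0.9986.
C = 2.274 × 0.9986 = 2.27 kg/m³.

2.27 kg/m³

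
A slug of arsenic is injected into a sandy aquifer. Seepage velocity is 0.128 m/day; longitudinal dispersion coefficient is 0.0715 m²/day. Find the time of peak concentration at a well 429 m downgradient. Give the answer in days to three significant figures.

For the 1D instantaneous-source solution, setting ∂C/∂t = 0 at fixed x gives v²t² + 2Dt − x² = 0, so t = (√(D² + v²x²) − D)/v².
√(D² + v²x²) = √(0.0715² + 0.128² × 429²) = 54.91; v² = 0.016384.
t = (54.91 − 0.0715)/0.016384 = 3350 days (vs. the pure-advection estimate x/v = 3350 d).

3350 days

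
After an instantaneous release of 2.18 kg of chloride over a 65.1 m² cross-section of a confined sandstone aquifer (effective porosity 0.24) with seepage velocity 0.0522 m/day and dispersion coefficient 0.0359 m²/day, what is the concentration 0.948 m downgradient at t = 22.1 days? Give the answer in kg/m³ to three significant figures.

For an instantaneous plane source, C(x,t) = M/(n_e·A·√(4πDt)) · exp(−(x−vt)²/(4Dt)), with n_e·A the pore (flow) area.
Plume center vt = 0.0522 × 22.1 = 1.15362 m, so the well at 0.948 m is 0.20562 m upgradient of the peak.
√(4πDt) = 3.158 m, giving peak height M/(n_e·A·√(4πDt)) = 2.18/(0.24 × 65.1 × 3.158) = 0.04418 kg/m³.
(x−vt)²/(4Dt) = (-0.20562)²/(4 × 0.0359 × 22.1) = 0.01332; exp(−0.01332) = 0.9868.
C = 0.04418 × 0.9868 = 0.0436 kg/m³.

0.0436 kg/m³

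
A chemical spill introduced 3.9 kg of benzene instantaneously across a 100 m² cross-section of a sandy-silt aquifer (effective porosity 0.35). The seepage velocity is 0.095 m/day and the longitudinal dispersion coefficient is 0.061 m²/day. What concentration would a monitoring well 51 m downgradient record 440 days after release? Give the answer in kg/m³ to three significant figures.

0.00276 kg/m³

For an instantaneous plane source, C(x,t) = M/(n_e·A·√(4πDt)) · exp(−(x−vt)²/(4Dt)), with n_e·A the pore (flow) area.
Plume center vt = 0.095 × 440 = 41.8 m, so the well at 51 m is 9.2 m downgradient of the peak.
√(4πDt) = 18.37 m, giving peak height M/(n_e·A·√(4πDt)) = 3.9/(0.35 × 100 × 18.37) = 0.006066 kg/m³.
(x−vt)²/(4Dt) = (9.2)²/(4 × 0.061 × 440) = 0.7884; exp(−0.7884) = 0.4546.
C = 0.006066 × 0.4546 = 0.00276 kg/m³.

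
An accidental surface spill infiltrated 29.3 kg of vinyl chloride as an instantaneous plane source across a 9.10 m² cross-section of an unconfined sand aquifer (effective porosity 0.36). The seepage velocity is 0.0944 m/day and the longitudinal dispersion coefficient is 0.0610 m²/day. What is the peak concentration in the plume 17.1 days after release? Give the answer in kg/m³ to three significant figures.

2.47 kg/m³

The peak of an instantaneous 1D plume sits at x = vt; there the Gaussian factor is 1 and C_max = M/(n_e·A·√(4πDt)), where n_e·A is the pore area the mass is dissolved in.
√(4πDt) = √(4π × 0.0610 × 17.1) = 3.620 m, so C_max = 29.3/(0.36 × 9.10 × 3.620) = 2.47 kg/m³.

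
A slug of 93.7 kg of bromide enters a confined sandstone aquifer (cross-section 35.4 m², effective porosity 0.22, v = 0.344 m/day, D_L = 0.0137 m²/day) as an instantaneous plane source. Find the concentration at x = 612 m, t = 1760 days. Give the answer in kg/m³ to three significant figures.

0.442 kg/m³

For an instantaneous plane source, C(x,t) = M/(n_e·A·√(4πDt)) · exp(−(x−vt)²/(4Dt)), with n_e·A the pore (flow) area.
Plume center vt = 0.344 × 1760 = 605.44 m, so the well at 612 m is 6.56 m downgradient of the peak.
√(4πDt) = 17.41 m, giving peak height M/(n_e·A·√(4πDt)) = 93.7/(0.22 × 35.4 × 17.41) = 0.6911 kg/m³.
(x−vt)²/(4Dt) = (6.56)²/(4 × 0.0137 × 1760) = 0.4462; exp(−0.4462) = 0.6401.
C = 0.6911 × 0.6401 = 0.442 kg/m³.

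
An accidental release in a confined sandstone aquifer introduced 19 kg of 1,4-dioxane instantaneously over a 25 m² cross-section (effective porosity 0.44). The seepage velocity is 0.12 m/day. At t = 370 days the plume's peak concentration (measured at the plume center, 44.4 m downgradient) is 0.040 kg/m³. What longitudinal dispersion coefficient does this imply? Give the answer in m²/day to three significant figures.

0.401 m²/day

At the plume center C_max = M/(n_e·A·√(4πDt)), so D = M²/(4πt·(n_e·A·C_max)²).
n_e·A·C_max = 0.44 × 25 × 0.040 = 0.4400 kg/m.
D = 19²/(4π × 370 × 0.4400²) = 0.401 m²/day.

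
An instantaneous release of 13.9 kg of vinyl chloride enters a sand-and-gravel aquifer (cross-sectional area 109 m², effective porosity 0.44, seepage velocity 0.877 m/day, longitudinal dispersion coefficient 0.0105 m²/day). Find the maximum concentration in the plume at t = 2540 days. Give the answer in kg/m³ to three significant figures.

0.0158 kg/m³

The peak of an instantaneous 1D plume sits at x = vt; there the Gaussian factor is 1 and C_max = M/(n_e·A·√(4πDt)), where n_e·A is the pore area the mass is dissolved in.
√(4πDt) = √(4π × 0.0105 × 2540) = 18.31 m, so C_max = 13.9/(0.44 × 109 × 18.31) = 0.0158 kg/m³.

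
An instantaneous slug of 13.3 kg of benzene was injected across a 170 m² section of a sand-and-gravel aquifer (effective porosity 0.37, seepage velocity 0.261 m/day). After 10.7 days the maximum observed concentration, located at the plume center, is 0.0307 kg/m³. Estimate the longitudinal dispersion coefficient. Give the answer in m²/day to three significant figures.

0.353 m²/day

At the plume center C_max = M/(n_e·A·√(4πDt)), so D = M²/(4πt·(n_e·A·C_max)²).
n_e·A·C_max = 0.37 × 170 × 0.0307 = 1.931 kg/m.
D = 13.3²/(4π × 10.7 × 1.931²) = 0.353 m²/day.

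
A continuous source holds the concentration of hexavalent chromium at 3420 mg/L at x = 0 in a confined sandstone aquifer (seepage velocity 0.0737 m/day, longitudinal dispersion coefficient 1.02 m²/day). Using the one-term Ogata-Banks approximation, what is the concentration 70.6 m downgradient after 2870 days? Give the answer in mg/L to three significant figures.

For a continuous step input, C/C₀ ≈ ½·erfc((x−vt)/(2√(Dt))).
vt = 0.0737 × 2870 = 211.519 m and 2√(Dt) = 2√(1.02 × 2870) = 108.2 m.
Argument (x−vt)/(2√(Dt)) = (70.6 − 211.519)/108.2 = -1.302; ½·erfc(-1.302) = 0.9672.
C = 3420 × 0.9672 = 3310 mg/L.

3310 mg/L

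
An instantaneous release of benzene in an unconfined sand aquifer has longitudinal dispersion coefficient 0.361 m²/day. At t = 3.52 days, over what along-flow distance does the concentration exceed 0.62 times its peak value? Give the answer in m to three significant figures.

3.12 m

The plume is Gaussian with σ = √(2Dt) = √(2 × 0.361 × 3.52) = 1.594 m.
C/C_peak = exp(−Δx²/(2σ²)) = 0.62 ⇒ Δx = σ·√(−2 ln 0.62) = 1.594 × 0.9778 = 1.559 m.
Width = 2Δx = 3.12 m.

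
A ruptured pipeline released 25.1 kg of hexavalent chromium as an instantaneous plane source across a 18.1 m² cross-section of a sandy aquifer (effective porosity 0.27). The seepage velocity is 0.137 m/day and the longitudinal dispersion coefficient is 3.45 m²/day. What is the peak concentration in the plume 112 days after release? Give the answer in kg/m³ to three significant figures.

The peak of an instantaneous 1D plume sits at x = vt; there the Gaussian factor is 1 and C_max = M/(n_e·A·√(4πDt)), where n_e·A is the pore area the mass is dissolved in.
√(4πDt) = √(4π × 3.45 × 112) = 69.68 m, so C_max = 25.1/(0.27 × 18.1 × 69.68) = 0.0737 kg/m³.

0.0737 kg/m³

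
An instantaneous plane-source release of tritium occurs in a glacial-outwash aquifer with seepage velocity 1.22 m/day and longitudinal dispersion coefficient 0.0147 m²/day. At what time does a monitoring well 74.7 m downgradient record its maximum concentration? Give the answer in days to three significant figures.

61.2 days

For the 1D instantaneous-source solution, setting ∂C/∂t = 0 at fixed x gives v²t² + 2Dt − x² = 0, so t = (√(D² + v²x²) − D)/v².
√(D² + v²x²) = √(0.0147² + 1.22² × 74.7²) = 91.13; v² = 1.4884.
t = (91.13 − 0.0147)/1.4884 = 61.2 days (vs. the pure-advection estimate x/v = 61.2 d).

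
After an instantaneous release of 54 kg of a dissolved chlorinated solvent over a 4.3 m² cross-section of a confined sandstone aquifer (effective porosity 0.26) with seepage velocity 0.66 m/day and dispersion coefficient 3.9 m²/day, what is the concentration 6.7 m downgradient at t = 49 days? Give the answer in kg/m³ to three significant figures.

For an instantaneous plane source, C(x,t) = M/(n_e·A·√(4πDt)) · exp(−(x−vt)²/(4Dt)), with n_e·A the pore (flow) area.
Plume center vt = 0.66 × 49 = 32.34 m, so the well at 6.7 m is 25.64 m upgradient of the peak.
√(4πDt) = 49.00 m, giving peak height M/(n_e·A·√(4πDt)) = 54/(0.26 × 4.3 × 49.00) = 0.9857 kg/m³.
(x−vt)²/(4Dt) = (-25.64)²/(4 × 3.9 × 49) = 0.8600; exp(−0.8600) = 0.4232.
C = 0.9857 × 0.4232 = 0.417 kg/m³.

0.417 kg/m³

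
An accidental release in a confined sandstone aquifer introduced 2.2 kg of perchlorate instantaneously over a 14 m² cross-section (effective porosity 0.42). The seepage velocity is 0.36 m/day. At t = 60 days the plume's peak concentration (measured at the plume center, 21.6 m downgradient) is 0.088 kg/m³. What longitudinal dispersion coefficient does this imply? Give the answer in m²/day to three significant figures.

0.0240 m²/day

At the plume center C_max = M/(n_e·A·√(4πDt)), so D = M²/(4πt·(n_e·A·C_max)²).
n_e·A·C_max = 0.42 × 14 × 0.088 = 0.5174 kg/m.
D = 2.2²/(4π × 60 × 0.5174²) = 0.0240 m²/day.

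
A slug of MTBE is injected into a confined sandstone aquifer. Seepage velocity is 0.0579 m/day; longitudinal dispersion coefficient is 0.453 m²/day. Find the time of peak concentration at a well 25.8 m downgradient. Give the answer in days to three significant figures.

331 days

For the 1D instantaneous-source solution, setting ∂C/∂t = 0 at fixed x gives v²t² + 2Dt − x² = 0, so t = (√(D² + v²x²) − D)/v².
√(D² + v²x²) = √(0.453² + 0.0579² × 25.8²) = 1.561; v² = 0.00335241.
t = (1.561 − 0.453)/0.00335241 = 331 days (vs. the pure-advection estimate x/v = 446 d).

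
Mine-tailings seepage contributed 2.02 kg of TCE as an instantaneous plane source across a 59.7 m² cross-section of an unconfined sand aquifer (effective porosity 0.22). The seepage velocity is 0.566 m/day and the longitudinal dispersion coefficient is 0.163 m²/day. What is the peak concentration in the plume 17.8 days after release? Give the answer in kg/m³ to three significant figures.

The peak of an instantaneous 1D plume sits at x = vt; there the Gaussian factor is 1 and C_max = M/(n_e·A·√(4πDt)), where n_e·A is the pore area the mass is dissolved in.
√(4πDt) = √(4π × 0.163 × 17.8) = 6.038 m, so C_max = 2.02/(0.22 × 59.7 × 6.038) = 0.0255 kg/m³.

0.0255 kg/m³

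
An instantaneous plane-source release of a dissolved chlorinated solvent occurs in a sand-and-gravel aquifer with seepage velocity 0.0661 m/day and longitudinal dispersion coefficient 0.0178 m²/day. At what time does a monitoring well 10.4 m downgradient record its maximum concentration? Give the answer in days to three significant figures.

153 days

For the 1D instantaneous-source solution, setting ∂C/∂t = 0 at fixed x gives v²t² + 2Dt − x² = 0, so t = (√(D² + v²x²) − D)/v².
√(D² + v²x²) = √(0.0178² + 0.0661² × 10.4²) = 0.6877; v² = 0.00436921.
t = (0.6877 − 0.0178)/0.00436921 = 153 days (vs. the pure-advection estimate x/v = 157 d).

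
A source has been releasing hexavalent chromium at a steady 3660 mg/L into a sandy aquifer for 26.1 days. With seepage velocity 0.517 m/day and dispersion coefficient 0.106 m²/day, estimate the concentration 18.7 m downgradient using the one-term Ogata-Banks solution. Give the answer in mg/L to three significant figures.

For a continuous step input, C/C₀ ≈ ½·erfc((x−vt)/(2√(Dt))).
vt = 0.517 × 26.1 = 13.4937 m and 2√(Dt) = 2√(0.106 × 26.1) = 3.327 m.
Argument (x−vt)/(2√(Dt)) = (18.7 − 13.4937)/3.327 = 1.565; ½·erfc(1.565) = 0.01344.
C = 3660 × 0.01344 = 49.2 mg/L.

49.2 mg/L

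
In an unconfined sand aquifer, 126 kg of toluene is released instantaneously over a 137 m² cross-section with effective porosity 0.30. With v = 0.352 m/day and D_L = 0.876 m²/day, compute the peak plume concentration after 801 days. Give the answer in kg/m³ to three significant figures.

The peak of an instantaneous 1D plume sits at x = vt; there the Gaussian factor is 1 and C_max = M/(n_e·A·√(4πDt)), where n_e·A is the pore area the mass is dissolved in.
√(4πDt) = √(4π × 0.876 × 801) = 93.90 m, so C_max = 126/(0.30 × 137 × 93.90) = 0.0326 kg/m³.

0.0326 kg/m³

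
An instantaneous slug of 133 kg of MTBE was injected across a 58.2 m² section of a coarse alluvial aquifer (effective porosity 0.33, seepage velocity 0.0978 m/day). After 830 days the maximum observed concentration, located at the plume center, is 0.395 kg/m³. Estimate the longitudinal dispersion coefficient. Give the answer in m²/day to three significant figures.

0.0295 m²/day

At the plume center C_max = M/(n_e·A·√(4πDt)), so D = M²/(4πt·(n_e·A·C_max)²).
n_e·A·C_max = 0.33 × 58.2 × 0.395 = 7.586 kg/m.
D = 133²/(4π × 830 × 7.586²) = 0.0295 m²/day.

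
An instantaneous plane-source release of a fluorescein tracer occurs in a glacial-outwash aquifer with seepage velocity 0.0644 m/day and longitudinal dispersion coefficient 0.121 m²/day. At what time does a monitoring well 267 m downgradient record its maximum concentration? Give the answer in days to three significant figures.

For the 1D instantaneous-source solution, setting ∂C/∂t = 0 at fixed x gives v²t² + 2Dt − x² = 0, so t = (√(D² + v²x²) − D)/v².
√(D² + v²x²) = √(0.121² + 0.0644² × 267²) = 17.20; v² = 0.00414736.
t = (17.20 − 0.121)/0.00414736 = 4120 days (vs. the pure-advection estimate x/v = 4150 d).

4120 days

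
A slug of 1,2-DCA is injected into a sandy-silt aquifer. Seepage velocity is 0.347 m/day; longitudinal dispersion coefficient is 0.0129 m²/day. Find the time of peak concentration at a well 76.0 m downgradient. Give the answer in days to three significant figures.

For the 1D instantaneous-source solution, setting ∂C/∂t = 0 at fixed x gives v²t² + 2Dt − x² = 0, so t = (√(D² + v²x²) − D)/v².
√(D² + v²x²) = √(0.0129² + 0.347² × 76.0²) = 26.37; v² = 0.120409.
t = (26.37 − 0.0129)/0.120409 = 219 days (vs. the pure-advection estimate x/v = 219 d).

219 days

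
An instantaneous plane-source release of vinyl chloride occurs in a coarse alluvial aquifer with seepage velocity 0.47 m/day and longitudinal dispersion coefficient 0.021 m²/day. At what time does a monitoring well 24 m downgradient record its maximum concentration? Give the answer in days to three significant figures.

51.0 days

For the 1D instantaneous-source solution, setting ∂C/∂t = 0 at fixed x gives v²t² + 2Dt − x² = 0, so t = (√(D² + v²x²) − D)/v².
√(D² + v²x²) = √(0.021² + 0.47² × 24²) = 11.28; v² = 0.2209.
t = (11.28 − 0.021)/0.2209 = 51.0 days (vs. the pure-advection estimate x/v = 51.1 d).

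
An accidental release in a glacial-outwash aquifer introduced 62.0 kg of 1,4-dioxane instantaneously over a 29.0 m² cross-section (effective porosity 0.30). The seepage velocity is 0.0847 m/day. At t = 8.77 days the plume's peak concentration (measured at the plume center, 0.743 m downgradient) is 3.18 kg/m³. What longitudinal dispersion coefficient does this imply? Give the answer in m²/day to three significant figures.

0.0456 m²/day

At the plume center C_max = M/(n_e·A·√(4πDt)), so D = M²/(4πt·(n_e·A·C_max)²).
n_e·A·C_max = 0.30 × 29.0 × 3.18 = 27.67 kg/m.
D = 62.0²/(4π × 8.77 × 27.67²) = 0.0456 m²/day.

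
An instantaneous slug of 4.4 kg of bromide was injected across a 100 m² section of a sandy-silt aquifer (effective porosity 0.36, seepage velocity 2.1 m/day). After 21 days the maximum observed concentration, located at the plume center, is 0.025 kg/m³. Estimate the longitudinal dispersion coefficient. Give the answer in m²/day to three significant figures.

0.0906 m²/day

At the plume center C_max = M/(n_e·A·√(4πDt)), so D = M²/(4πt·(n_e·A·C_max)²).
n_e·A·C_max = 0.36 × 100 × 0.025 = 0.9000 kg/m.
D = 4.4²/(4π × 21 × 0.9000²) = 0.0906 m²/day.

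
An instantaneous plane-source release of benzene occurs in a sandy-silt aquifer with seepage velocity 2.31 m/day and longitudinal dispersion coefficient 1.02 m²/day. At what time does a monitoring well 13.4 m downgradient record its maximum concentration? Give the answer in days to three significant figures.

5.61 days

For the 1D instantaneous-source solution, setting ∂C/∂t = 0 at fixed x gives v²t² + 2Dt − x² = 0, so t = (√(D² + v²x²) − D)/v².
√(D² + v²x²) = √(1.02² + 2.31² × 13.4²) = 30.97; v² = 5.3361.
t = (30.97 − 1.02)/5.3361 = 5.61 days (vs. the pure-advection estimate x/v = 5.80 d).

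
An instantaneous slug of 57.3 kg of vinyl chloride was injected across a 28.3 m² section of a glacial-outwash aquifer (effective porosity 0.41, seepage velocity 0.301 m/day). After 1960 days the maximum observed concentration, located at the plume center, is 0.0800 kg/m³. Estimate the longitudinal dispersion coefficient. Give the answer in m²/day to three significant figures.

0.155 m²/day

At the plume center C_max = M/(n_e·A·√(4πDt)), so D = M²/(4πt·(n_e·A·C_max)²).
n_e·A·C_max = 0.41 × 28.3 × 0.0800 = 0.9282 kg/m.
D = 57.3²/(4π × 1960 × 0.9282²) = 0.155 m²/day.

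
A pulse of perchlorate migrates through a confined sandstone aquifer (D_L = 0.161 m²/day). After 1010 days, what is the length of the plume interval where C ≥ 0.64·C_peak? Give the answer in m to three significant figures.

34.1 m

The plume is Gaussian with σ = √(2Dt) = √(2 × 0.161 × 1010) = 18.03 m.
C/C_peak = exp(−Δx²/(2σ²)) = 0.64 ⇒ Δx = σ·√(−2 ln 0.64) = 18.03 × 0.9448 = 17.03 m.
Width = 2Δx = 34.1 m.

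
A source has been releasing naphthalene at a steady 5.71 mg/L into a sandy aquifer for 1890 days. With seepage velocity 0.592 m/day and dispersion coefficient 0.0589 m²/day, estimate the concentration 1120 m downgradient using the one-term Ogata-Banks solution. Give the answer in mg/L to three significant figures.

2.68 mg/L

For a continuous step input, C/C₀ ≈ ½·erfc((x−vt)/(2√(Dt))).
vt = 0.592 × 1890 = 1118.88 m and 2√(Dt) = 2√(0.0589 × 1890) = 21.10 m.
Argument (x−vt)/(2√(Dt)) = (1120 − 1118.88)/21.10 = 0.05308; ½·erfc(0.05308) = 0.4701.
C = 5.71 × 0.4701 = 2.68 mg/L.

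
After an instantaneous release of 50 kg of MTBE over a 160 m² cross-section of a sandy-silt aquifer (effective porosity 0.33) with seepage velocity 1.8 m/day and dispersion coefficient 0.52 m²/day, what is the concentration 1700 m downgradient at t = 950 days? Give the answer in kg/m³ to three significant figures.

For an instantaneous plane source, C(x,t) = M/(n_e·A·√(4πDt)) · exp(−(x−vt)²/(4Dt)), with n_e·A the pore (flow) area.
Plume center vt = 1.8 × 950 = 1710 m, so the well at 1700 m is 10 m upgradient of the peak.
√(4πDt) = 78.79 m, giving peak height M/(n_e·A·√(4πDt)) = 50/(0.33 × 160 × 78.79) = 0.01202 kg/m³.
(x−vt)²/(4Dt) = (-10)²/(4 × 0.52 × 950) = 0.05061; exp(−0.05061) = 0.9506.
C = 0.01202 × 0.9506 = 0.0114 kg/m³.

0.0114 kg/m³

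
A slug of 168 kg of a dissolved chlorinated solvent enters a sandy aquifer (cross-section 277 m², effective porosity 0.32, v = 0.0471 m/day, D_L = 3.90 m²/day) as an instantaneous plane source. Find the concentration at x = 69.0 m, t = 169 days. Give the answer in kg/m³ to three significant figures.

0.00507 kg/m³

For an instantaneous plane source, C(x,t) = M/(n_e·A·√(4πDt)) · exp(−(x−vt)²/(4Dt)), with n_e·A the pore (flow) area.
Plume center vt = 0.0471 × 169 = 7.9599 m, so the well at 69.0 m is 61.0401 m downgradient of the peak.
√(4πDt) = 91.01 m, giving peak height M/(n_e·A·√(4πDt)) = 168/(0.32 × 277 × 91.01) = 0.02083 kg/m³.
(x−vt)²/(4Dt) = (61.0401)²/(4 × 3.90 × 169) = 1.413; exp(−1.413) = 0.2434.
C = 0.02083 × 0.2434 = 0.00507 kg/m³.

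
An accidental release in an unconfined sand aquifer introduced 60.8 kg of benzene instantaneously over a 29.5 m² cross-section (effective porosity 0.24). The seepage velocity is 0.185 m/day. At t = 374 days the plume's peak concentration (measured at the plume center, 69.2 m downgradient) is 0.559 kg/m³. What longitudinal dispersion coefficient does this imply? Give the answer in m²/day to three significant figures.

0.0502 m²/day

At the plume center C_max = M/(n_e·A·√(4πDt)), so D = M²/(4πt·(n_e·A·C_max)²).
n_e·A·C_max = 0.24 × 29.5 × 0.559 = 3.958 kg/m.
D = 60.8²/(4π × 374 × 3.958²) = 0.0502 m²/day.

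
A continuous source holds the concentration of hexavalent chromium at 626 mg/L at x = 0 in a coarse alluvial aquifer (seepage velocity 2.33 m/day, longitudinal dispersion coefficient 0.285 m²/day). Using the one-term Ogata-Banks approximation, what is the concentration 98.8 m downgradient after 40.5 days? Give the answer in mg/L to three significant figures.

For a continuous step input, C/C₀ ≈ ½·erfc((x−vt)/(2√(Dt))).
vt = 2.33 × 40.5 = 94.365 m and 2√(Dt) = 2√(0.285 × 40.5) = 6.795 m.
Argument (x−vt)/(2√(Dt)) = (98.8 − 94.365)/6.795 = 0.6527; ½·erfc(0.6527) = 0.1780.
C = 626 × 0.1780 = 111 mg/L.

111 mg/L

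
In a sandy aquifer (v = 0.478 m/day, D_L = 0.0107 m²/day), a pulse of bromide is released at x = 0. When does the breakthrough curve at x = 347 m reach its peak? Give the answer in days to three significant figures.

For the 1D instantaneous-source solution, setting ∂C/∂t = 0 at fixed x gives v²t² + 2Dt − x² = 0, so t = (√(D² + v²x²) − D)/v².
√(D² + v²x²) = √(0.0107² + 0.478² × 347²) = 165.9; v² = 0.228484.
t = (165.9 − 0.0107)/0.228484 = 726 days (vs. the pure-advection estimate x/v = 726 d).

726 days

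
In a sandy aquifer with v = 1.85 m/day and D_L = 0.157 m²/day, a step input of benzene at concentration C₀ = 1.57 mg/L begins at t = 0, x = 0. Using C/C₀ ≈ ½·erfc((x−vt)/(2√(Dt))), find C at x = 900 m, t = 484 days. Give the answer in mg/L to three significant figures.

0.557 mg/L

For a continuous step input, C/C₀ ≈ ½·erfc((x−vt)/(2√(Dt))).
vt = 1.85 × 484 = 895.4 m and 2√(Dt) = 2√(0.157 × 484) = 17.43 m.
Argument (x−vt)/(2√(Dt)) = (900 − 895.4)/17.43 = 0.2639; ½·erfc(0.2639) = 0.3545.
C = 1.57 × 0.3545 = 0.557 mg/L.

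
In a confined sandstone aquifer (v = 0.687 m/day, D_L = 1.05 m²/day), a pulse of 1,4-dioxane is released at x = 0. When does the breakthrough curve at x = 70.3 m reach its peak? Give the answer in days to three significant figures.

100 days

For the 1D instantaneous-source solution, setting ∂C/∂t = 0 at fixed x gives v²t² + 2Dt − x² = 0, so t = (√(D² + v²x²) − D)/v².
√(D² + v²x²) = √(1.05² + 0.687² × 70.3²) = 48.31; v² = 0.471969.
t = (48.31 − 1.05)/0.471969 = 100 days (vs. the pure-advection estimate x/v = 102 d).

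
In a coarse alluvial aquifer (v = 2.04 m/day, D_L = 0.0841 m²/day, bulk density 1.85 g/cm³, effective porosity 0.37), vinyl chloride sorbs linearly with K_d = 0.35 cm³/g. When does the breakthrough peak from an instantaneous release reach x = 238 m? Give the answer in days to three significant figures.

321 days

Retardation factor R = 1 + ρ_b·K_d/n = 1 + 1.85 × 0.35/0.37 = 2.750.
Sorption retards both mechanisms: v_R = v/R = 0.7418 m/day, D_R = D/R = 0.03058 m²/day.
Peak time from v_R²t² + 2D_R t − x² = 0: t = (√(D_R² + v_R²x²) − D_R)/v_R².
√(D_R² + v_R²x²) = √(0.03058² + 0.7418² × 238²) = 176.5; v_R² = 0.5503.
t = (176.5 − 0.03058)/0.5503 = 321 days.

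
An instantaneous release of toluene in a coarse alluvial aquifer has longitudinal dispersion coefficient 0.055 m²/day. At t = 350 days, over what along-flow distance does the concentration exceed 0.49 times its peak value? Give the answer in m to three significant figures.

The plume is Gaussian with σ = √(2Dt) = √(2 × 0.055 × 350) = 6.205 m.
C/C_peak = exp(−Δx²/(2σ²)) = 0.49 ⇒ Δx = σ·√(−2 ln 0.49) = 6.205 × 1.194 = 7.409 m.
Width = 2Δx = 14.8 m.

14.8 m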